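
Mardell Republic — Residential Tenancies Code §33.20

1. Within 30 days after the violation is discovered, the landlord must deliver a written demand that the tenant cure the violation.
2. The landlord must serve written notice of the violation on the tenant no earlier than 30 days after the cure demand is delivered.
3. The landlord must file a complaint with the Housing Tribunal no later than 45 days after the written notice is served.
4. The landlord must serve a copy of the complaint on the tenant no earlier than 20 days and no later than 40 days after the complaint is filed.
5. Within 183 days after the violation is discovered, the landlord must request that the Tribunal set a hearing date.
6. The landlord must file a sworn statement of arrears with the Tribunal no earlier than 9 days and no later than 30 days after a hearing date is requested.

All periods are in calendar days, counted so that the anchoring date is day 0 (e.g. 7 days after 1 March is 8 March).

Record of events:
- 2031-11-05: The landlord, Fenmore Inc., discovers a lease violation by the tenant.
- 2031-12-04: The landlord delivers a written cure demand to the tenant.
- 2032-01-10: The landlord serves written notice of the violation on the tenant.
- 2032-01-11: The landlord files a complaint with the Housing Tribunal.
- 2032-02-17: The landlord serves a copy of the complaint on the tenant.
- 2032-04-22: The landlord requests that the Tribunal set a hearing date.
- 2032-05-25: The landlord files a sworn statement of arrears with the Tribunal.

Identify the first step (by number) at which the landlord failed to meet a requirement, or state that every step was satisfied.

Step 6

Step 1 — counting 30 days from 2031-11-05 (when the violation is discovered) gives a deadline of 2031-12-05; completed 2031-12-04, before the deadline.
Step 2 — must wait 30 days from 2031-12-04 (when the cure demand is delivered), so not before 2032-01-03; 2032-01-10 is on or after that date.
Step 3 — counting 45 days from 2032-01-10 (when the written notice is served) gives a deadline of 2032-02-24; completed 2032-01-11, before the deadline.
Step 4 — 20 and 40 days from 2032-01-11 (when the complaint is filed) are 2032-01-31 and 2032-02-20 respectively; done 2032-02-17, which is between those dates.
Step 5 — counting 183 days from 2031-11-05 (when the violation is discovered) gives a deadline of 2032-05-06; 2032-04-22 is within that limit.
Step 6 — 9 and 30 days from 2032-04-22 (when a hearing date is requested) are 2032-05-01 and 2032-05-22 respectively; done 2032-05-25 — 3 days after the window closed.
No need to go further; step 6 was not satisfied.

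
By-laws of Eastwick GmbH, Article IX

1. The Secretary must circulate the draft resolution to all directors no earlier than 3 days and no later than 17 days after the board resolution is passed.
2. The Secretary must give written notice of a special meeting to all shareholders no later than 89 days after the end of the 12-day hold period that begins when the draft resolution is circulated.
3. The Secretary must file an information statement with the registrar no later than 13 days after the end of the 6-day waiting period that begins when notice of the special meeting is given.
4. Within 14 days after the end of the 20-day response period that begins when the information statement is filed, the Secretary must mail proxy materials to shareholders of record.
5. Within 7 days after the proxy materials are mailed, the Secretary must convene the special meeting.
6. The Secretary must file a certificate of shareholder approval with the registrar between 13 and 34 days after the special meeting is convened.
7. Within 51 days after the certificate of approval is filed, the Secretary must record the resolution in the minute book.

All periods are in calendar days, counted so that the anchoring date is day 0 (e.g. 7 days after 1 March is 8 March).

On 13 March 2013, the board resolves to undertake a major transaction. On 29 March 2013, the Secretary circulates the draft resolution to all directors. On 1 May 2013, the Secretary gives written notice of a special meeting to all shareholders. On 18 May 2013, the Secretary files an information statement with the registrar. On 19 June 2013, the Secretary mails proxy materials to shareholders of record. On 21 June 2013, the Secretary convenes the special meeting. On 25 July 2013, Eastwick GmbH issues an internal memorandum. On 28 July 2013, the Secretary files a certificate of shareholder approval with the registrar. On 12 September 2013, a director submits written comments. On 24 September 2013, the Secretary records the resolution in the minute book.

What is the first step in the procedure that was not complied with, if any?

Step 6

Step 1 — 3 and 17 days from 13 March 2013 (when the board resolution is passed) are 16 March 2013 and 30 March 2013 respectively; done 29 March 2013 — within the window.
Step 2 — counting 89 days from 10 April 2013 (end of the 12-day hold period, which began when the draft resolution is circulated on 29 March 2013) gives a deadline of 8 July 2013; completed 1 May 2013, before the deadline.
Step 3 — counting 13 days from 7 May 2013 (end of the 6-day waiting period, which began when notice of the special meeting is given on 1 May 2013) gives a deadline of 20 May 2013; done 18 May 2013 — timely.
Step 4 — counting 14 days from 7 June 2013 (end of the 20-day response period, which began when the information statement is filed on 18 May 2013) gives a deadline of 21 June 2013; 19 June 2013 is within that limit.
Step 5 — counting 7 days from 19 June 2013 (when the proxy materials are mailed) gives a deadline of 26 June 2013; 21 June 2013 is within that limit.
Step 6 — 13 and 34 days from 21 June 2013 (when the special meeting is convened) are 4 July 2013 and 25 July 2013 respectively; 28 July 2013 is 3 days past the end of the window.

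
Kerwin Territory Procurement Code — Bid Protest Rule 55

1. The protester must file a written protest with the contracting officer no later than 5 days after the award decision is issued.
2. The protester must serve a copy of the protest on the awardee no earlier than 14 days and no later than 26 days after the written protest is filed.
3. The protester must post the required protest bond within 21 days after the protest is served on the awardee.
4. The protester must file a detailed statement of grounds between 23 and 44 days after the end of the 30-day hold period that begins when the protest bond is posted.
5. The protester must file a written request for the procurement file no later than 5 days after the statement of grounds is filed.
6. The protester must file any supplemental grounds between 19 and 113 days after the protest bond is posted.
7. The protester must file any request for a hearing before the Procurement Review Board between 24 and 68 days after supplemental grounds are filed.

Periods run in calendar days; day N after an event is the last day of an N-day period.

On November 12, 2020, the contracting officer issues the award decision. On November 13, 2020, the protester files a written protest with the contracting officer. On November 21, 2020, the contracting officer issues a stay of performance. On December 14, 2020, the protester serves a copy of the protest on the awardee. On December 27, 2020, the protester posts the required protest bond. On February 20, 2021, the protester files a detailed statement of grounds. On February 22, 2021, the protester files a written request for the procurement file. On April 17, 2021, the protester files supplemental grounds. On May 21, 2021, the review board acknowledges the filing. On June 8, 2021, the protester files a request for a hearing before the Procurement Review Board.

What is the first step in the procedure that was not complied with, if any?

Step 1: 5 days after November 12, 2020 (when the award decision is issued) is November 17, 2020; completed November 13, 2020, before the deadline.
Step 2: the window is 14–26 days after November 13, 2020 (when the written protest is filed), so November 27, 2020 through December 9, 2020; done December 14, 2020 — 5 days after the window closed.
The analysis stops there.

Step 2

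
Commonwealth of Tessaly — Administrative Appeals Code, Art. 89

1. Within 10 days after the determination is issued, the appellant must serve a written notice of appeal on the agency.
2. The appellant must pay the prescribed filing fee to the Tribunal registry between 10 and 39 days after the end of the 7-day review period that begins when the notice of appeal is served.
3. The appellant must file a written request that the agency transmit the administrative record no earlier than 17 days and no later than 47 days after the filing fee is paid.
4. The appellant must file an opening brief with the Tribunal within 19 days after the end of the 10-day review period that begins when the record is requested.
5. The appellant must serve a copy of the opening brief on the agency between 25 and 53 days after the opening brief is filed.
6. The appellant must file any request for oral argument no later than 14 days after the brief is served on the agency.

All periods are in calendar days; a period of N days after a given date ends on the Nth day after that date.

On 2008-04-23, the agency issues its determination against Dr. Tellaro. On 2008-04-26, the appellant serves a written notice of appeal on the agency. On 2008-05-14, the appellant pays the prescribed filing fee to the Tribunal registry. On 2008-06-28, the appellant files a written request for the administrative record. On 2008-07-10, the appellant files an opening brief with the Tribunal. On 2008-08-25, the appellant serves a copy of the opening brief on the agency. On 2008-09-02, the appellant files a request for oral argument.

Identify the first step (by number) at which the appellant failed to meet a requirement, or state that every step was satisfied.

None — every step was satisfied

(1) due by 2008-04-23 + 10 days = 2008-05-03; 2008-04-26 is within that limit.
(2) the permitted window runs from 2008-05-03 + 10 = 2008-05-13 to 2008-05-03 + 39 = 2008-06-11; done 2008-05-14 — within the window.
(3) the permitted window runs from 2008-05-14 + 17 = 2008-05-31 to 2008-05-14 + 47 = 2008-06-30; done 2008-06-28, which is between those dates.
(4) due by 2008-07-08 + 19 days = 2008-07-27; done 2008-07-10 — timely.
(5) the permitted window runs from 2008-07-10 + 25 = 2008-08-04 to 2008-07-10 + 53 = 2008-09-01; 2008-08-25 falls inside that range.
(6) due by 2008-08-25 + 14 days = 2008-09-08; done 2008-09-02 — timely.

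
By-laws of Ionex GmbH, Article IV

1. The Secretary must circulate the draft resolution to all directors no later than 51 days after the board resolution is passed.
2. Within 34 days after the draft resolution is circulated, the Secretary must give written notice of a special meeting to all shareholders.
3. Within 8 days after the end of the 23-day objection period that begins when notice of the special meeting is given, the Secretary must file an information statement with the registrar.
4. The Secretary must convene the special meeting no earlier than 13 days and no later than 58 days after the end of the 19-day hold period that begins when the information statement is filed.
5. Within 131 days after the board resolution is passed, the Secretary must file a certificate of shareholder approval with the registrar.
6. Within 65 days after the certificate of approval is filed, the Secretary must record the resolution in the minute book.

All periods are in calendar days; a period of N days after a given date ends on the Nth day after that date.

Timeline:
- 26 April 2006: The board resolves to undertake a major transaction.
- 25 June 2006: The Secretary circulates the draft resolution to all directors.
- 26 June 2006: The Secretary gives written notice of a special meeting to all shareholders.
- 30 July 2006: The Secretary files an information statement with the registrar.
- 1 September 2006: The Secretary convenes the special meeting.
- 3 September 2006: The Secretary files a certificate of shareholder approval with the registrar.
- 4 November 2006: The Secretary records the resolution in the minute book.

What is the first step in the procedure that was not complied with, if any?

Step 1

(1) due by 26 April 2006 + 51 days = 16 June 2006; done 25 June 2006 — 9 days late.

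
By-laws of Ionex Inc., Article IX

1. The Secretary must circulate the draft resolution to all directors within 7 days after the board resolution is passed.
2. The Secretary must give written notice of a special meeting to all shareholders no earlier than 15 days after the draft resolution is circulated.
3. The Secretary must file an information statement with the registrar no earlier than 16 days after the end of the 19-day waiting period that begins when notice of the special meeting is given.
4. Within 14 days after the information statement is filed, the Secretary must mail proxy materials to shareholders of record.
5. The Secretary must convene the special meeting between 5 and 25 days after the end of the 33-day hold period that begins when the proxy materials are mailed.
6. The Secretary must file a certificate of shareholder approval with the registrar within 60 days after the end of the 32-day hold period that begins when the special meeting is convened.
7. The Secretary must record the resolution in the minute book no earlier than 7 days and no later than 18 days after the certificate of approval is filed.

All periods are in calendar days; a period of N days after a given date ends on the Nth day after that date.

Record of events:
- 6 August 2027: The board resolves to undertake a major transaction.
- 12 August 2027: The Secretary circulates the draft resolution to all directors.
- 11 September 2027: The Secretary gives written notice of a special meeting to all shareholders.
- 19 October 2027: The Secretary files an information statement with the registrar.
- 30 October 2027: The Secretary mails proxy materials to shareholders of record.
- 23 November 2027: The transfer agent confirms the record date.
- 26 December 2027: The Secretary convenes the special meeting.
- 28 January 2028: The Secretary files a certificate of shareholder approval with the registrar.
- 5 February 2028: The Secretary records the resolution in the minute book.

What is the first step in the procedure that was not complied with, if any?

None — every step was satisfied

(1) due by 6 August 2027 + 7 days = 13 August 2027; done 12 August 2027 — timely.
(2) permitted from 12 August 2027 + 15 days = 27 August 2027 onward; done 11 September 2027, after the minimum wait.
(3) permitted from 30 September 2027 + 16 days = 16 October 2027 onward; 19 October 2027 is on or after that date.
(4) due by 19 October 2027 + 14 days = 2 November 2027; completed 30 October 2027, before the deadline.
(5) the permitted window runs from 2 December 2027 + 5 = 7 December 2027 to 2 December 2027 + 25 = 27 December 2027; done 26 December 2027 — within the window.
(6) due by 27 January 2028 + 60 days = 27 March 2028; 28 January 2028 is within that limit.
(7) the permitted window runs from 28 January 2028 + 7 = 4 February 2028 to 28 January 2028 + 18 = 15 February 2028; done 5 February 2028, which is between those dates.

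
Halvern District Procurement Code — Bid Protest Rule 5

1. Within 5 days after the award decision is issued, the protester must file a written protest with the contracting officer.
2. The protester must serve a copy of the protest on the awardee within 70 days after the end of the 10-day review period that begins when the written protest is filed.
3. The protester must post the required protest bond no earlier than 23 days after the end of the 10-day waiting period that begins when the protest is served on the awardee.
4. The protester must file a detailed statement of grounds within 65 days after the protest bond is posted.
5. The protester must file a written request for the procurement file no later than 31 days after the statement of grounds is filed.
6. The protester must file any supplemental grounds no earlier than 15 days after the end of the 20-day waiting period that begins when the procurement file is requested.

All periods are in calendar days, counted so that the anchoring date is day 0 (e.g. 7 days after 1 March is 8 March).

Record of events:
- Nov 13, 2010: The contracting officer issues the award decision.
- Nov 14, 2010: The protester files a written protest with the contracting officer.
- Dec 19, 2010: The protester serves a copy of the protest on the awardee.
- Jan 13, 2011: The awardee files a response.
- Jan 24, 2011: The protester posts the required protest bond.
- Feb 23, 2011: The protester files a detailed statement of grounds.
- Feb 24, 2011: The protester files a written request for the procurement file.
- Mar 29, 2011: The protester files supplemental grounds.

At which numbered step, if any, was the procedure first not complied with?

Step 6

Step 1 — counting 5 days from Nov 13, 2010 (when the award decision is issued) gives a deadline of Nov 18, 2010; Nov 14, 2010 is within that limit.
Step 2 — counting 70 days from Nov 24, 2010 (end of the 10-day review period, which began when the written protest is filed on Nov 14, 2010) gives a deadline of Feb 2, 2011; completed Dec 19, 2010, before the deadline.
Step 3 — must wait 23 days from Dec 29, 2010 (end of the 10-day waiting period, which began when the protest is served on the awardee on Dec 19, 2010), so not before Jan 21, 2011; Jan 24, 2011 is on or after that date.
Step 4 — counting 65 days from Jan 24, 2011 (when the protest bond is posted) gives a deadline of Mar 30, 2011; done Feb 23, 2011 — timely.
Step 5 — counting 31 days from Feb 23, 2011 (when the statement of grounds is filed) gives a deadline of Mar 26, 2011; completed Feb 24, 2011, before the deadline.
Step 6 — must wait 15 days from Mar 16, 2011 (end of the 20-day waiting period, which began when the procurement file is requested on Feb 24, 2011), so not before Mar 31, 2011; acted on Mar 29, 2011, 2 days prematurely.
That is the first point of non-compliance.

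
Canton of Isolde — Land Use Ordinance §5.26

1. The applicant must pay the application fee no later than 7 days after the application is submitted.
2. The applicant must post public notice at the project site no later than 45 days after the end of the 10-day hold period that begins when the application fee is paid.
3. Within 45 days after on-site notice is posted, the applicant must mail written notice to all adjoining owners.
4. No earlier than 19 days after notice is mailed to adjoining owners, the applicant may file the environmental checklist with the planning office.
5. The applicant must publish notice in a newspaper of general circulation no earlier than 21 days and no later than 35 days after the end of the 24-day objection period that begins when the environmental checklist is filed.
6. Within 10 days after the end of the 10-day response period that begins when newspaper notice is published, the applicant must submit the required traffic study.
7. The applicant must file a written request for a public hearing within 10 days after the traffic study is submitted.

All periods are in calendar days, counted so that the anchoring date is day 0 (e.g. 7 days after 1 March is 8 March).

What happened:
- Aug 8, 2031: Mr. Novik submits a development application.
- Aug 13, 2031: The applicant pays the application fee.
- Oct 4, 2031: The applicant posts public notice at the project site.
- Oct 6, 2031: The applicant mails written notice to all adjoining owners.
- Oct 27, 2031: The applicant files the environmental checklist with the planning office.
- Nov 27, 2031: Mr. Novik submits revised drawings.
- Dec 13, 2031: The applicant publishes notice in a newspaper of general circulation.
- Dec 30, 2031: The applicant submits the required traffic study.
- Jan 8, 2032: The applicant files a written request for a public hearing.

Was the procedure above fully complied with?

(1) due by Aug 8, 2031 + 7 days = Aug 15, 2031; Aug 13, 2031 is within that limit.
(2) due by Aug 23, 2031 + 45 days = Oct 7, 2031; done Oct 4, 2031 — timely.
(3) due by Oct 4, 2031 + 45 days = Nov 18, 2031; done Oct 6, 2031 — timely.
(4) permitted from Oct 6, 2031 + 19 days = Oct 25, 2031 onward; done Oct 27, 2031, after the minimum wait.
(5) the permitted window runs from Nov 20, 2031 + 21 = Dec 11, 2031 to Nov 20, 2031 + 35 = Dec 25, 2031; done Dec 13, 2031, which is between those dates.
(6) due by Dec 23, 2031 + 10 days = Jan 2, 2032; completed Dec 30, 2031, before the deadline.
(7) due by Dec 30, 2031 + 10 days = Jan 9, 2032; completed Jan 8, 2032, before the deadline.

Yes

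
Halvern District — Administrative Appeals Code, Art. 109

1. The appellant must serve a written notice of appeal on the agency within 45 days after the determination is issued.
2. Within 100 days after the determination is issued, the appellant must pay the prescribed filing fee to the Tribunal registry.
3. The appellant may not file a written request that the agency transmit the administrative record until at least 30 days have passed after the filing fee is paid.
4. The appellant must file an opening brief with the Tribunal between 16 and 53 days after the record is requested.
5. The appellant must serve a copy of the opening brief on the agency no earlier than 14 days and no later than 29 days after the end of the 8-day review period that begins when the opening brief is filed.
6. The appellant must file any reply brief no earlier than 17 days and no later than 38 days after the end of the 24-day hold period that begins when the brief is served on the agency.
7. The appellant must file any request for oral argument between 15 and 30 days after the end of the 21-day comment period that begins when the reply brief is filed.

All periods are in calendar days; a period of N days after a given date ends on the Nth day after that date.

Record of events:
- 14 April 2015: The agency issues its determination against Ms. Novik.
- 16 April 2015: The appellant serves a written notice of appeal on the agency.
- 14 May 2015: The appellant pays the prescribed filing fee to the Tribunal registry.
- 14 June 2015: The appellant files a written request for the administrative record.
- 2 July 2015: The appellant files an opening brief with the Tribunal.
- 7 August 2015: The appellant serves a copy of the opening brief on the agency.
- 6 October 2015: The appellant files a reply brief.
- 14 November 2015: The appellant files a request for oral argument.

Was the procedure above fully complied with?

(1) due by 14 April 2015 + 45 days = 29 May 2015; done 16 April 2015 — timely.
(2) due by 14 April 2015 + 100 days = 23 July 2015; 14 May 2015 is within that limit.
(3) permitted from 14 May 2015 + 30 days = 13 June 2015 onward; done 14 June 2015, after the minimum wait.
(4) the permitted window runs from 14 June 2015 + 16 = 30 June 2015 to 14 June 2015 + 53 = 6 August 2015; 2 July 2015 falls inside that range.
(5) the permitted window runs from 10 July 2015 + 14 = 24 July 2015 to 10 July 2015 + 29 = 8 August 2015; done 7 August 2015 — within the window.
(6) the permitted window runs from 31 August 2015 + 17 = 17 September 2015 to 31 August 2015 + 38 = 8 October 2015; done 6 October 2015 — within the window.
(7) the permitted window runs from 27 October 2015 + 15 = 11 November 2015 to 27 October 2015 + 30 = 26 November 2015; 14 November 2015 falls inside that range.

Yes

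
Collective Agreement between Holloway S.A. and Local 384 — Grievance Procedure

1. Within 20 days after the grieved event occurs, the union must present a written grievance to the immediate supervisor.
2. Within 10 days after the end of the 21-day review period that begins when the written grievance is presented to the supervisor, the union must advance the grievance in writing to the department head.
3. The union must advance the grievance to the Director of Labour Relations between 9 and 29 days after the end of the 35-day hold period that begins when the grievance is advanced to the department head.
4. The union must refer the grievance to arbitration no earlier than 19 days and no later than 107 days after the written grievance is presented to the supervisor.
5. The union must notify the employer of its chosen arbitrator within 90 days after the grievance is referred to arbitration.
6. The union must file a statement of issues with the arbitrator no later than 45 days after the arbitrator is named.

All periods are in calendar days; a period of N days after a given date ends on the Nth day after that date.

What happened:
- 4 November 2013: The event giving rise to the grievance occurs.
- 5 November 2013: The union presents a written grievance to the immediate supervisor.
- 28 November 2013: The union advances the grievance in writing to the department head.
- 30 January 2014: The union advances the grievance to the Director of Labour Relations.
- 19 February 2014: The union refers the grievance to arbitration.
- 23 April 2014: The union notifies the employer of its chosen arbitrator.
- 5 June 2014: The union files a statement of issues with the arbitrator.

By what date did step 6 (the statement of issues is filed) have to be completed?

Step 6 runs from 23 April 2014, when the arbitrator is named. 45 days after 23 April 2014 is 7 June 2014.

7 June 2014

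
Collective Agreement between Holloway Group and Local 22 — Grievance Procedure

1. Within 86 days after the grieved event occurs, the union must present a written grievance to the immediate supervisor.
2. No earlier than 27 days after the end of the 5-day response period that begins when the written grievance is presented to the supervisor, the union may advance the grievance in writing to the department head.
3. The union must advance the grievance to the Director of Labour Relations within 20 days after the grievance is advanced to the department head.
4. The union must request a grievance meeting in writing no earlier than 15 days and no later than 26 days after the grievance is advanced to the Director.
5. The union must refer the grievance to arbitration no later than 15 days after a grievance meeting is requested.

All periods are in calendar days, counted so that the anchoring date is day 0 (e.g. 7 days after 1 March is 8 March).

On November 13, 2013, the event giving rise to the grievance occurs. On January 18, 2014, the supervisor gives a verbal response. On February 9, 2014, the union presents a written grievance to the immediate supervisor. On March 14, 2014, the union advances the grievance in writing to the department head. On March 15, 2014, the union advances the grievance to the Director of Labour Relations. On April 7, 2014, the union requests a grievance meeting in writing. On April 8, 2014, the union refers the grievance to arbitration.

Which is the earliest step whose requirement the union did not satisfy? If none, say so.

Step 1

Step 1 — counting 86 days from November 13, 2013 (when the grieved event occurs) gives a deadline of February 7, 2014; February 9, 2014 misses that deadline by 2 days.
The analysis stops there.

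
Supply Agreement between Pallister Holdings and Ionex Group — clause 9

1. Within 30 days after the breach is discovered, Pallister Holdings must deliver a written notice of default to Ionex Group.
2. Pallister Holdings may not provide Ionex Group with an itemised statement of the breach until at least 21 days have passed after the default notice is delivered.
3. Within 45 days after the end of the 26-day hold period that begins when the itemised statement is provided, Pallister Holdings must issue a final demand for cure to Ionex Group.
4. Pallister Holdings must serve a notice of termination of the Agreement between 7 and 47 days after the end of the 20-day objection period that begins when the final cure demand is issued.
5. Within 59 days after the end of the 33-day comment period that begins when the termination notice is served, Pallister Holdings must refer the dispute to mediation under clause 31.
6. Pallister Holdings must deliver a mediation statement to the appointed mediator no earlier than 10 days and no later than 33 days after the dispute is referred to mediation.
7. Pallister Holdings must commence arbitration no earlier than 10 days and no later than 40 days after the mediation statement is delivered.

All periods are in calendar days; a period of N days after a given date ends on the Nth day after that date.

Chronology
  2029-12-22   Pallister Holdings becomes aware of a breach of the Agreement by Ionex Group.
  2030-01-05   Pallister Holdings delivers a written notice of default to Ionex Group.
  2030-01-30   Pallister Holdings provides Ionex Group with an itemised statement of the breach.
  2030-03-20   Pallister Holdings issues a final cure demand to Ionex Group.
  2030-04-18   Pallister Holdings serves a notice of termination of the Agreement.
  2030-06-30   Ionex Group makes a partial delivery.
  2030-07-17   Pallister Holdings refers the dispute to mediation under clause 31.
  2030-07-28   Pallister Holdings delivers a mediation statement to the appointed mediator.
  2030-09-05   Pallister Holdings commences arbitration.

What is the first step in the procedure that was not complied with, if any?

Step 1: 30 days after 2029-12-22 (when the breach is discovered) is 2030-01-21; completed 2030-01-05, before the deadline.
Step 2: the earliest permitted date is 21 days after 2030-01-05 (when the default notice is delivered), i.e. 2030-01-26; done 2030-01-30, after the minimum wait.
Step 3: 45 days after 2030-02-25 (end of the 26-day hold period, which began when the itemised statement is provided on 2030-01-30) is 2030-04-11; 2030-03-20 is within that limit.
Step 4: the window is 7–47 days after 2030-04-09 (end of the 20-day objection period, which began when the final cure demand is issued on 2030-03-20), so 2030-04-16 through 2030-05-26; done 2030-04-18, which is between those dates.
Step 5: 59 days after 2030-05-21 (end of the 33-day comment period, which began when the termination notice is served on 2030-04-18) is 2030-07-19; done 2030-07-17 — timely.
Step 6: the window is 10–33 days after 2030-07-17 (when the dispute is referred to mediation), so 2030-07-27 through 2030-08-19; done 2030-07-28 — within the window.
Step 7: the window is 10–40 days after 2030-07-28 (when the mediation statement is delivered), so 2030-08-07 through 2030-09-06; 2030-09-05 falls inside that range.

None — every step was satisfied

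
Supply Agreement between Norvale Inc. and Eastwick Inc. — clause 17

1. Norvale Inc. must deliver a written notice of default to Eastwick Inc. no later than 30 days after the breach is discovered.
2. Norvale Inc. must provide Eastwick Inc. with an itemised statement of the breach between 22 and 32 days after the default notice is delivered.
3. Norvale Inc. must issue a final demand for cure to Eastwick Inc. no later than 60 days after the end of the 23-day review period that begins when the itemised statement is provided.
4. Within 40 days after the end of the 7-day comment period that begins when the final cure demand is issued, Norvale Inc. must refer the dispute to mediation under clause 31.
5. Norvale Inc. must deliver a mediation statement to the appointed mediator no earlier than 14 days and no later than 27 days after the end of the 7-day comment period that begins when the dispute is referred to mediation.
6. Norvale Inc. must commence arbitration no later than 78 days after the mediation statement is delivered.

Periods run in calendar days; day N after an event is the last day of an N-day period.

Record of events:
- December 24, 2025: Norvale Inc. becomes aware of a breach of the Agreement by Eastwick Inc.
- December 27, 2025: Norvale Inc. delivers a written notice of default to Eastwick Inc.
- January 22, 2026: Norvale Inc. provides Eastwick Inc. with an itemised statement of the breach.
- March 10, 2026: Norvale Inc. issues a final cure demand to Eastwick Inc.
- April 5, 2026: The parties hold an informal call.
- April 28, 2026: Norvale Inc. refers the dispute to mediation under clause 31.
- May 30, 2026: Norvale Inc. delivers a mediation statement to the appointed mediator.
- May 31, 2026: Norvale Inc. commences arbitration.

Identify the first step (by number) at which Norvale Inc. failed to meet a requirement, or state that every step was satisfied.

Step 1: 30 days after December 24, 2025 (when the breach is discovered) is January 23, 2026; December 27, 2025 is within that limit.
Step 2: the window is 22–32 days after December 27, 2025 (when the default notice is delivered), so January 18, 2026 through January 28, 2026; January 22, 2026 falls inside that range.
Step 3: 60 days after February 14, 2026 (end of the 23-day review period, which began when the itemised statement is provided on January 22, 2026) is April 15, 2026; completed March 10, 2026, before the deadline.
Step 4: 40 days after March 17, 2026 (end of the 7-day comment period, which began when the final cure demand is issued on March 10, 2026) is April 26, 2026; not done until April 28, 2026, 2 days after the deadline.
No need to go further; step 4 was not satisfied.

Step 4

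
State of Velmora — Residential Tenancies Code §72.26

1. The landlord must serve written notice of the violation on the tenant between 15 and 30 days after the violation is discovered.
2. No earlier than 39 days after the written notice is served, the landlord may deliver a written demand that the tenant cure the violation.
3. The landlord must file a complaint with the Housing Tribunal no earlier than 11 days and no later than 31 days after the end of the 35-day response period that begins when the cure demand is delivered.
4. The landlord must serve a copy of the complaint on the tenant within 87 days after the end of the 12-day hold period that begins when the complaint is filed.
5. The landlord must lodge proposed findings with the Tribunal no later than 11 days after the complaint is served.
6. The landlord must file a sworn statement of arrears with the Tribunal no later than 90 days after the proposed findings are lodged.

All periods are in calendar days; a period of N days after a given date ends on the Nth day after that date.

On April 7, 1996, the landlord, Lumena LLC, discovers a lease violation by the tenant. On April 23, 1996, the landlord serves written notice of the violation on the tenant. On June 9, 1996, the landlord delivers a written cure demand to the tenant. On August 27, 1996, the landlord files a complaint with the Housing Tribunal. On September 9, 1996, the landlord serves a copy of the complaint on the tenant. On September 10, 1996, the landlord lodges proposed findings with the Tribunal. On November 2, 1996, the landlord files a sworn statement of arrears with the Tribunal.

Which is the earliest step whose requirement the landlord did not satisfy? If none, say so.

(1) the permitted window runs from April 7, 1996 + 15 = April 22, 1996 to April 7, 1996 + 30 = May 7, 1996; done April 23, 1996, which is between those dates.
(2) permitted from April 23, 1996 + 39 days = June 1, 1996 onward; done June 9, 1996 — permitted.
(3) the permitted window runs from July 14, 1996 + 11 = July 25, 1996 to July 14, 1996 + 31 = August 14, 1996; August 27, 1996 is 13 days past the end of the window.

Step 3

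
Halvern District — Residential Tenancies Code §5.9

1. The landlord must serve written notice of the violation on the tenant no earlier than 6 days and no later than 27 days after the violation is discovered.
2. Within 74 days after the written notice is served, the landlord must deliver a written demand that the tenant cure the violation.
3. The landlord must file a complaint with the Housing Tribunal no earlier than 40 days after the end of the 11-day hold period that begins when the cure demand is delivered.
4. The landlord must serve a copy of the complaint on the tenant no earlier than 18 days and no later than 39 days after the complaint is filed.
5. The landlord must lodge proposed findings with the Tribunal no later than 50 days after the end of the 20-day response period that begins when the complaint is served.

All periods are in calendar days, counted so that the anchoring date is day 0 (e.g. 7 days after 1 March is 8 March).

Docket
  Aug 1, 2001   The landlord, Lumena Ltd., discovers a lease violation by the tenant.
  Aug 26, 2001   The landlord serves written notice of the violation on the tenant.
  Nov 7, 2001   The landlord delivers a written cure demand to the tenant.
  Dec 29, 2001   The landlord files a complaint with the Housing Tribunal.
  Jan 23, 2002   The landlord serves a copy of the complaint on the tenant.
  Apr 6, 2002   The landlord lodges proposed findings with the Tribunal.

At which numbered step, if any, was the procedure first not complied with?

Step 5

Step 1: the window is 6–27 days after Aug 1, 2001 (when the violation is discovered), so Aug 7, 2001 through Aug 28, 2001; done Aug 26, 2001, which is between those dates.
Step 2: 74 days after Aug 26, 2001 (when the written notice is served) is Nov 8, 2001; done Nov 7, 2001 — timely.
Step 3: the earliest permitted date is 40 days after Nov 18, 2001 (end of the 11-day hold period, which began when the cure demand is delivered on Nov 7, 2001), i.e. Dec 28, 2001; Dec 29, 2001 is on or after that date.
Step 4: the window is 18–39 days after Dec 29, 2001 (when the complaint is filed), so Jan 16, 2002 through Feb 6, 2002; done Jan 23, 2002 — within the window.
Step 5: 50 days after Feb 12, 2002 (end of the 20-day response period, which began when the complaint is served on Jan 23, 2002) is Apr 3, 2002; Apr 6, 2002 misses that deadline by 3 days.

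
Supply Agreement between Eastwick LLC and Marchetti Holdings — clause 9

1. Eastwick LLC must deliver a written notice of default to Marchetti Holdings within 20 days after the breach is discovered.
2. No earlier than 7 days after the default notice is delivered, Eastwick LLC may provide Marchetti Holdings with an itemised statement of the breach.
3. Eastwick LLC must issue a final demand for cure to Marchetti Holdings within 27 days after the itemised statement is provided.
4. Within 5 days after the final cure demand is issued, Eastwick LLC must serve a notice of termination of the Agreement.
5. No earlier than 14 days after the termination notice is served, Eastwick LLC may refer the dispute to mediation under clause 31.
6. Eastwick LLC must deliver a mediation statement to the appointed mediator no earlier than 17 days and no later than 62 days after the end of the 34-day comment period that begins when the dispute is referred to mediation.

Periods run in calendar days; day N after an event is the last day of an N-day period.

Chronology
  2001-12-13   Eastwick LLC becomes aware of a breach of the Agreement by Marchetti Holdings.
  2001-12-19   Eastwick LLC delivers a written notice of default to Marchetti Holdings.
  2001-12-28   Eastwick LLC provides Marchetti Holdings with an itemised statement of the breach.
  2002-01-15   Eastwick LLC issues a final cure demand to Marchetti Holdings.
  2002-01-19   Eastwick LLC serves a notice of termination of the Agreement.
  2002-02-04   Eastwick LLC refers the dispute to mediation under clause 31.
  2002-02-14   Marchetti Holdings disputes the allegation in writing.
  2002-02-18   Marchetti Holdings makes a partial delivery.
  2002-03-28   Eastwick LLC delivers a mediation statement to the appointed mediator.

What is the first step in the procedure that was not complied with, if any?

None — every step was satisfied

Step 1 — counting 20 days from 2001-12-13 (when the breach is discovered) gives a deadline of 2002-01-02; completed 2001-12-19, before the deadline.
Step 2 — must wait 7 days from 2001-12-19 (when the default notice is delivered), so not before 2001-12-26; done 2001-12-28 — permitted.
Step 3 — counting 27 days from 2001-12-28 (when the itemised statement is provided) gives a deadline of 2002-01-24; completed 2002-01-15, before the deadline.
Step 4 — counting 5 days from 2002-01-15 (when the final cure demand is issued) gives a deadline of 2002-01-20; done 2002-01-19 — timely.
Step 5 — must wait 14 days from 2002-01-19 (when the termination notice is served), so not before 2002-02-02; done 2002-02-04 — permitted.
Step 6 — 17 and 62 days from 2002-03-10 (end of the 34-day comment period, which began when the dispute is referred to mediation on 2002-02-04) are 2002-03-27 and 2002-05-11 respectively; done 2002-03-28 — within the window.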